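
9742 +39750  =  49492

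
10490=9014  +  1476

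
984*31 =30504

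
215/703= 215/703=0.31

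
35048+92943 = 127991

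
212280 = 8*26535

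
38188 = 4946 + 33242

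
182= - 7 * ( - 26 ) 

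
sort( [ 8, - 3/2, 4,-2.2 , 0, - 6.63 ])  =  [  -  6.63, - 2.2, - 3/2, 0,4, 8]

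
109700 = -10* ( - 10970)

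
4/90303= 4/90303 = 0.00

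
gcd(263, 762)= 1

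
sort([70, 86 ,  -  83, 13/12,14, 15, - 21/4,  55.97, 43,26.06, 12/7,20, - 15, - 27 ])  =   [ - 83, - 27, - 15, - 21/4, 13/12,12/7, 14 , 15, 20,26.06,43,55.97,70,86] 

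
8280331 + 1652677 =9933008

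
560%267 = 26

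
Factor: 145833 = 3^1*48611^1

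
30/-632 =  -1+301/316 = - 0.05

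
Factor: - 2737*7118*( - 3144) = 2^4*  3^1 * 7^1*17^1*23^1 * 131^1*3559^1 = 61251301104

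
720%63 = 27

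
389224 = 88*4423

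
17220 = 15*1148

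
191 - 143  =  48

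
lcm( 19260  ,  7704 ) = 38520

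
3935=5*787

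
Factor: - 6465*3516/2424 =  - 2^( - 1 )*3^1*5^1*101^(-1 )*293^1*431^1 = - 1894245/202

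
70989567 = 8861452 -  -62128115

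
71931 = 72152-221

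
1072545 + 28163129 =29235674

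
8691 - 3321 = 5370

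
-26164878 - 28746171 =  - 54911049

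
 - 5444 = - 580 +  -4864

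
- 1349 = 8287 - 9636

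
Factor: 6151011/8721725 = 3^1*5^( - 2 )*41^(  -  1 ) * 67^( - 1) * 127^ ( - 1 )*2050337^1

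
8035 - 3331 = 4704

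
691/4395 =691/4395=0.16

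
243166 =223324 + 19842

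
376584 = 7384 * 51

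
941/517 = 941/517 = 1.82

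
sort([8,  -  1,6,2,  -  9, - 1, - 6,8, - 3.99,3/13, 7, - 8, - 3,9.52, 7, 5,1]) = [  -  9,-8,-6, - 3.99 , - 3,-1, - 1,  3/13, 1,  2, 5,6 , 7, 7, 8 , 8,  9.52] 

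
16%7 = 2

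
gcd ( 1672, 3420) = 76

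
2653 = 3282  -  629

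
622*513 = 319086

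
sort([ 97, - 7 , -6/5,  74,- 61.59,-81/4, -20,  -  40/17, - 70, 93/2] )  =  [ - 70, - 61.59, - 81/4,-20,-7, - 40/17 ,  -  6/5 , 93/2,74,97]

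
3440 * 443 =1523920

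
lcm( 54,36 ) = 108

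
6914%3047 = 820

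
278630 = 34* 8195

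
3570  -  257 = 3313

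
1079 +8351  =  9430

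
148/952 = 37/238 = 0.16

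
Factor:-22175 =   -  5^2* 887^1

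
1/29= 1/29 = 0.03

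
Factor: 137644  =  2^2 * 13^1 *2647^1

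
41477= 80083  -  38606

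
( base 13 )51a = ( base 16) 364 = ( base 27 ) 154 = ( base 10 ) 868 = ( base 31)S0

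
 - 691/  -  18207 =691/18207 = 0.04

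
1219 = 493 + 726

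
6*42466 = 254796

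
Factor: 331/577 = 331^1*577^( - 1)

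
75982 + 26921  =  102903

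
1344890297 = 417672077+927218220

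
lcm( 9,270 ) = 270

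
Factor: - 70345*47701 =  - 3355526845 = -  5^1* 11^1*1279^1 * 47701^1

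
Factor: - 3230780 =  - 2^2*5^1*7^1* 47^1*491^1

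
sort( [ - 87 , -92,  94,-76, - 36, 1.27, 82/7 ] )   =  [- 92,- 87, - 76, - 36,1.27,82/7,94] 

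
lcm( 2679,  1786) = 5358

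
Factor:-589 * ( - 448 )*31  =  2^6*7^1*19^1*31^2 = 8180032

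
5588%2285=1018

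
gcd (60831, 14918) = 1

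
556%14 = 10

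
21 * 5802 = 121842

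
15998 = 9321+6677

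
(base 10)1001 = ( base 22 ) 21b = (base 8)1751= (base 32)v9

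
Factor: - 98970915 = -3^1*5^1*359^1*18379^1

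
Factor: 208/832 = 1/4= 2^ ( - 2)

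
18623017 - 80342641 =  - 61719624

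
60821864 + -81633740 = -20811876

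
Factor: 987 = 3^1*7^1*47^1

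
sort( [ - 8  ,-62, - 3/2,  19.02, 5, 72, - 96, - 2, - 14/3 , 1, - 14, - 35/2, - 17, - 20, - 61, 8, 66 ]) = [ - 96, - 62, - 61,-20, - 35/2, -17, - 14, - 8,  -  14/3,  -  2, - 3/2, 1,5,  8,19.02, 66,72]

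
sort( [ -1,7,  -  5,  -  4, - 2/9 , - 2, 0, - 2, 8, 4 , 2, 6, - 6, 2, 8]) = [ - 6,- 5, - 4, - 2, - 2, - 1, - 2/9 , 0,  2, 2, 4 , 6 , 7, 8, 8 ] 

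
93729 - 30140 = 63589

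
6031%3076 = 2955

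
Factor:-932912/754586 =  - 2^3*7^(- 1 )*199^1*293^1 *53899^( - 1)  =  - 466456/377293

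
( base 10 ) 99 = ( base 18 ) 59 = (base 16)63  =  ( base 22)4b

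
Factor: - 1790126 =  - 2^1*13^1*31^1*2221^1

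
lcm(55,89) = 4895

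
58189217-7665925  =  50523292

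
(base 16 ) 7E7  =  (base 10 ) 2023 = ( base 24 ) 3c7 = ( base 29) 2bm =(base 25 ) 35n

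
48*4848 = 232704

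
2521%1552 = 969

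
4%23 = 4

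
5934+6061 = 11995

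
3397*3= 10191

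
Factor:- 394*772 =-304168 = - 2^3*193^1* 197^1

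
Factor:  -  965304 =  - 2^3*3^3*41^1 * 109^1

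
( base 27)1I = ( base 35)1a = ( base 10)45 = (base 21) 23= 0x2D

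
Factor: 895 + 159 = 2^1*17^1* 31^1 =1054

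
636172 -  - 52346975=52983147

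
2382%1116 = 150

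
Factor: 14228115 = 3^1*5^1*11^1 *53^1*1627^1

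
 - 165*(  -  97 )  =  16005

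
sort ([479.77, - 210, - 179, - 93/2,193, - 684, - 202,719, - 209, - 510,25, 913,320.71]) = [ - 684, - 510, - 210,-209, - 202, - 179, - 93/2,  25, 193, 320.71, 479.77,719,913]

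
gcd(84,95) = 1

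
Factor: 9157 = 9157^1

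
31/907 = 31/907 = 0.03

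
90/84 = 15/14  =  1.07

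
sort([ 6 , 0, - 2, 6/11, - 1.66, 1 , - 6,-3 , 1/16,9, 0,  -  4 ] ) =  [- 6,-4, - 3,  -  2,  -  1.66,0,0, 1/16, 6/11,  1,  6 , 9]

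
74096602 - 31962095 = 42134507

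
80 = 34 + 46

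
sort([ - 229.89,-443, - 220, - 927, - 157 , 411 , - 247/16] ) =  [ - 927,-443, - 229.89, - 220, - 157, - 247/16, 411]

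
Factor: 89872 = 2^4*41^1*137^1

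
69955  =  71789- 1834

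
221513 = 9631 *23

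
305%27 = 8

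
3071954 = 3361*914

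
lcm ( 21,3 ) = 21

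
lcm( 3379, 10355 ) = 321005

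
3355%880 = 715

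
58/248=29/124 = 0.23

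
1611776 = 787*2048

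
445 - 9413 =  - 8968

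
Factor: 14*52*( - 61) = -44408 =- 2^3* 7^1*13^1*61^1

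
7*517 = 3619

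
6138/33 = 186 = 186.00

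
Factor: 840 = 2^3*3^1 *5^1*7^1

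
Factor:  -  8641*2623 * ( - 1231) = 27901037233 = 43^1*61^1*1231^1 * 8641^1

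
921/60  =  307/20 = 15.35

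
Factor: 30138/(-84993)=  - 2^1*41^( -1 )*691^( - 1 )*5023^1 = -10046/28331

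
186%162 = 24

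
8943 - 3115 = 5828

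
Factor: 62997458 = 2^1*37^1 *727^1*1171^1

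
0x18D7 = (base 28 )833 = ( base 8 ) 14327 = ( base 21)E8H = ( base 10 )6359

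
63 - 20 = 43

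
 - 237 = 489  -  726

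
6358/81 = 6358/81= 78.49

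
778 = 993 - 215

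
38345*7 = 268415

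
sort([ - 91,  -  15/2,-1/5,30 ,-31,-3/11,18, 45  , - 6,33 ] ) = [ - 91, - 31, - 15/2, - 6, - 3/11, -1/5,18, 30,33, 45] 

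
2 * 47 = 94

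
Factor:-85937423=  - 11^1*13^1*600961^1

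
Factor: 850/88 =425/44 = 2^( - 2)*5^2 *11^( - 1)*17^1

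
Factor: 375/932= 2^( - 2)*3^1 * 5^3*233^( - 1)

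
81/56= 81/56 = 1.45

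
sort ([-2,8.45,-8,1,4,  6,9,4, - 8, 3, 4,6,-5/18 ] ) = [  -  8, - 8,  -  2, - 5/18, 1,3, 4,  4 , 4,6,6, 8.45 , 9]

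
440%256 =184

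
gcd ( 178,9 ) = 1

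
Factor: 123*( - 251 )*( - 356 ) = 10990788= 2^2*3^1*41^1*89^1*251^1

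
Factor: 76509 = 3^2*8501^1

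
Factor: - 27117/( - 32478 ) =2^( - 1 ) * 3^1*23^1*131^1*5413^( -1 ) = 9039/10826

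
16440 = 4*4110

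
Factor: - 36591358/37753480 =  -2^ (-2 )*5^( -1) * 1213^1*15083^1* 943837^( - 1)  =  - 18295679/18876740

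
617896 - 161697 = 456199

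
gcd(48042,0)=48042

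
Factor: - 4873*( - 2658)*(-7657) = -2^1*3^1 * 11^1*13^1*19^1*31^1 * 443^2 = -  99176787138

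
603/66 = 201/22 = 9.14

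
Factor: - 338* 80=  - 27040  =  - 2^5*5^1 * 13^2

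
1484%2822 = 1484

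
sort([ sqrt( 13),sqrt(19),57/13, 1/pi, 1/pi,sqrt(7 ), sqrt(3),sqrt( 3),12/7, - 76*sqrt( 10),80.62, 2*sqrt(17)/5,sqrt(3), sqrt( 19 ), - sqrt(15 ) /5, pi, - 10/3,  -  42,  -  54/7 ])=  [-76 * sqrt( 10), - 42, - 54/7, - 10/3,-sqrt( 15 )/5 , 1/pi , 1/pi,2*sqrt(17)/5, 12/7,sqrt( 3 ), sqrt( 3),sqrt(3), sqrt(7 ), pi, sqrt( 13), sqrt( 19 ),  sqrt(19 ), 57/13,80.62 ]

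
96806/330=293 +58/165 = 293.35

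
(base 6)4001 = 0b1101100001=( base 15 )3ca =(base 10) 865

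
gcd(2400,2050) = 50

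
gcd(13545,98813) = 1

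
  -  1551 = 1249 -2800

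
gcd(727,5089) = 727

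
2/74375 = 2/74375 = 0.00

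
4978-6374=  -  1396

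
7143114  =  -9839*(  -  726 )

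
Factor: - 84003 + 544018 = 460015 = 5^1*92003^1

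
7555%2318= 601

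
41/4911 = 41/4911  =  0.01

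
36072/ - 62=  - 18036/31  =  - 581.81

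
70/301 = 10/43 = 0.23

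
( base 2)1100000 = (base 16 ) 60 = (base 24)40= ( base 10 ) 96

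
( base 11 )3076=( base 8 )7754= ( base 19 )B5A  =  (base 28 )55g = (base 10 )4076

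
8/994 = 4/497= 0.01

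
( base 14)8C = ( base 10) 124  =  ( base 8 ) 174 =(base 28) 4C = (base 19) 6a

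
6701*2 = 13402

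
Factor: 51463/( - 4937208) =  - 2^ ( - 3) * 3^(-1) * 17^( - 1)*53^1*971^1*12101^( - 1 ) 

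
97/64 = 1  +  33/64 = 1.52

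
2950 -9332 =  - 6382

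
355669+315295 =670964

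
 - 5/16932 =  - 5/16932 = -  0.00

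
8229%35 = 4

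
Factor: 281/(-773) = - 281^1*773^ ( - 1 ) 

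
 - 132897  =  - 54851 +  - 78046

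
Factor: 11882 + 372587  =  384469^1 = 384469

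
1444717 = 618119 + 826598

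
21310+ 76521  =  97831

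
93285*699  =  65206215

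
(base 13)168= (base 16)FF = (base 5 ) 2010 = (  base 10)255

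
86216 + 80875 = 167091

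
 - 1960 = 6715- 8675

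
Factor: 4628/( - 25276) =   -  13/71 = -  13^1*71^( - 1 ) 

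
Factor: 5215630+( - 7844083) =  - 3^1*277^1*3163^1=- 2628453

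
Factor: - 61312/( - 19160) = 16/5 =2^4*5^( - 1)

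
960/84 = 80/7  =  11.43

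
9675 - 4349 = 5326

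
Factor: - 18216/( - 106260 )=6/35 = 2^1*3^1 *5^(-1)*7^ ( - 1 )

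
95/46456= 95/46456 = 0.00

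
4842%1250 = 1092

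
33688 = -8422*(-4) 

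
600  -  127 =473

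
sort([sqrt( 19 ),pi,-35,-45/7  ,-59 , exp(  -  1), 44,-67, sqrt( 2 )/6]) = [ - 67, - 59, - 35, - 45/7, sqrt (2)/6, exp(- 1), pi,sqrt(  19 ),44]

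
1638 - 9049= - 7411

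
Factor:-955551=-3^1 *443^1 * 719^1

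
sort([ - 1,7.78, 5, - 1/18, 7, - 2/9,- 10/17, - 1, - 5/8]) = [ - 1, - 1,-5/8, - 10/17, - 2/9, - 1/18,5,7, 7.78 ] 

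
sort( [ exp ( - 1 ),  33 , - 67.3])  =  [ - 67.3, exp( - 1 ), 33 ] 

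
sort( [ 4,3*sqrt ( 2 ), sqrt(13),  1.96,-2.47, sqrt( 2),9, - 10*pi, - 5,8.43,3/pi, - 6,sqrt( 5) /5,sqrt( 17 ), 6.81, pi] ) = [ - 10*pi, - 6, - 5, - 2.47,sqrt( 5 )/5, 3/pi, sqrt (2), 1.96 , pi,sqrt (13),  4,sqrt( 17 ), 3* sqrt( 2),6.81,8.43,9] 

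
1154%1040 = 114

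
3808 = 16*238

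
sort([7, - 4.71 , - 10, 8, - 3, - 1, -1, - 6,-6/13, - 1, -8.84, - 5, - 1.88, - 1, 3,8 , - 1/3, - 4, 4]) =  [ - 10, - 8.84 , - 6, - 5, - 4.71, - 4, - 3, - 1.88, - 1 , - 1, - 1, - 1, - 6/13,-1/3, 3,4, 7,8, 8] 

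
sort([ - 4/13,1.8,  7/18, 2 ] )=[ - 4/13, 7/18, 1.8, 2 ] 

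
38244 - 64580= -26336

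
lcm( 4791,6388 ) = 19164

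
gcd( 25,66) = 1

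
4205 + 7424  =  11629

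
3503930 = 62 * 56515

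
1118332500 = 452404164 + 665928336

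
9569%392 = 161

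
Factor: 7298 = 2^1 * 41^1*89^1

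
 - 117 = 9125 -9242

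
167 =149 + 18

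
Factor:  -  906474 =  -2^1*3^1*  17^1*8887^1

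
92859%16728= 9219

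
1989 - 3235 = -1246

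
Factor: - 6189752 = - 2^3*773719^1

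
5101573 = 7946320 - 2844747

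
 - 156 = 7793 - 7949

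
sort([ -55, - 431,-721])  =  [ - 721, - 431, - 55] 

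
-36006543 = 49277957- 85284500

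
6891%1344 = 171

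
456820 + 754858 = 1211678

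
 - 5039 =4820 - 9859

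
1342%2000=1342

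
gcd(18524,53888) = 1684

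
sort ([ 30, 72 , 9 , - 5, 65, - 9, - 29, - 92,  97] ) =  [ - 92 ,- 29,-9, - 5,  9 , 30, 65, 72, 97 ] 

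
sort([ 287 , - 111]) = [ - 111,287]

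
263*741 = 194883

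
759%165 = 99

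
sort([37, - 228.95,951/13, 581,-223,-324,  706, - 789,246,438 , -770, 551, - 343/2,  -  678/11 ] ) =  [-789 , - 770, - 324, - 228.95,-223,-343/2, - 678/11,37,951/13,246,438,551,581, 706 ] 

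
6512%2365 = 1782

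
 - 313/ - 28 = 313/28 = 11.18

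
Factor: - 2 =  - 2^1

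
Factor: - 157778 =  - 2^1*78889^1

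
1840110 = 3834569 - 1994459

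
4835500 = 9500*509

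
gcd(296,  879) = 1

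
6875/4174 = 6875/4174 = 1.65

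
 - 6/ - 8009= 6/8009 = 0.00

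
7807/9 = 7807/9=867.44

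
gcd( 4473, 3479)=497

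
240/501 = 80/167=0.48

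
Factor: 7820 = 2^2*5^1 *17^1*23^1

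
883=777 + 106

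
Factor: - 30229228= -2^2*19^1*397753^1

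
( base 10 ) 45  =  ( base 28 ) 1h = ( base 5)140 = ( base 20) 25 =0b101101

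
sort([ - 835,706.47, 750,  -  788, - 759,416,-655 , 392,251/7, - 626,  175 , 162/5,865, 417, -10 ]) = [ - 835, -788,- 759 ,-655, - 626, - 10,162/5, 251/7, 175,392,416,417,706.47, 750, 865 ] 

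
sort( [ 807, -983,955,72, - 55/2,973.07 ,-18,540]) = [ - 983, - 55/2, - 18,72,540,807,955, 973.07]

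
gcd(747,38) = 1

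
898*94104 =84505392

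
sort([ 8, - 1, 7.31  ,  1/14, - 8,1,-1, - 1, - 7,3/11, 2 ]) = [ - 8, - 7, - 1, - 1,  -  1,1/14,3/11 , 1, 2,7.31,8]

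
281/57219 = 281/57219 = 0.00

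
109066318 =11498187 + 97568131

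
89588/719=89588/719 = 124.60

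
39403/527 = 74  +  405/527 = 74.77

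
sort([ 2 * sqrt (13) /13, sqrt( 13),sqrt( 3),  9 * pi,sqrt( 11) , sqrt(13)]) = [ 2 * sqrt(  13 ) /13,  sqrt( 3), sqrt ( 11) , sqrt( 13),sqrt(13), 9*pi ] 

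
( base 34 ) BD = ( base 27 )E9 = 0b110000011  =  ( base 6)1443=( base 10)387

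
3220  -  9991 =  - 6771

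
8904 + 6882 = 15786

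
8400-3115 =5285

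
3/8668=3/8668 = 0.00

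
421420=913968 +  - 492548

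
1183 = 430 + 753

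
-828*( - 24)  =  19872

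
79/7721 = 79/7721 = 0.01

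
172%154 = 18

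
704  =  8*88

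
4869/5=4869/5 = 973.80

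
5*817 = 4085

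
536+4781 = 5317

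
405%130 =15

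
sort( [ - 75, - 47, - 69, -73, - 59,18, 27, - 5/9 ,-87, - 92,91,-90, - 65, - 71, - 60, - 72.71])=[ -92, - 90, - 87, - 75, - 73, - 72.71, - 71, - 69, - 65, - 60, - 59, - 47, - 5/9,18,27, 91] 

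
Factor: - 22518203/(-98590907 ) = 89^( - 1 )*271^1* 83093^1 * 1107763^( - 1)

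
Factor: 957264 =2^4*3^1*7^2*11^1*37^1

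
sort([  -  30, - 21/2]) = [ - 30, - 21/2]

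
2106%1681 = 425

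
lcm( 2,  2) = 2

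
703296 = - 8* (  -  87912 )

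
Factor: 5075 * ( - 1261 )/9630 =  - 1279915/1926 = -  2^( - 1)*3^( - 2) * 5^1* 7^1*13^1 * 29^1* 97^1 *107^( - 1 ) 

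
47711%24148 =23563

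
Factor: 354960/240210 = 232/157 = 2^3*29^1*157^( - 1)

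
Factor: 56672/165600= 77/225 = 3^(  -  2)* 5^( - 2 )*7^1  *11^1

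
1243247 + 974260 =2217507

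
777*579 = 449883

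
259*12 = 3108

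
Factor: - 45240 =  - 2^3*3^1* 5^1*13^1 *29^1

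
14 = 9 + 5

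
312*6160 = 1921920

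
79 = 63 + 16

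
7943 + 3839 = 11782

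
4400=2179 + 2221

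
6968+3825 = 10793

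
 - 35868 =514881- 550749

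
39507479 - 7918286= 31589193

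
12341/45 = 12341/45 =274.24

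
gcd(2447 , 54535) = 1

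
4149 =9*461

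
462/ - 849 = -1 + 129/283= - 0.54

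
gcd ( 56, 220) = 4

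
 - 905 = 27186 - 28091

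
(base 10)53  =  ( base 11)49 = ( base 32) 1L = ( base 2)110101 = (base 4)311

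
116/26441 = 116/26441 = 0.00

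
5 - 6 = -1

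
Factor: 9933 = 3^1 *7^1* 11^1*43^1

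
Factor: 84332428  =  2^2*109^1  *193423^1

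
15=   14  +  1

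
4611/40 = 4611/40   =  115.28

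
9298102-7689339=1608763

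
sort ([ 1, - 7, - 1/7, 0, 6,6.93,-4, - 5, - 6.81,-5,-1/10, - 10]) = [ -10, - 7,-6.81, - 5, - 5,-4 , - 1/7,-1/10,  0,  1, 6, 6.93 ] 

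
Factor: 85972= 2^2*21493^1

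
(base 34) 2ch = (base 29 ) 37B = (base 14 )DD7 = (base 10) 2737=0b101010110001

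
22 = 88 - 66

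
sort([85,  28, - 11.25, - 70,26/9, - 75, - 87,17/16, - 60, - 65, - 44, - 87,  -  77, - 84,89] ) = [ - 87, - 87,  -  84 , - 77,  -  75, - 70, - 65, - 60, - 44, - 11.25,  17/16, 26/9, 28,85,89]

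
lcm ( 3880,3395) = 27160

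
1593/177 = 9 = 9.00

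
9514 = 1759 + 7755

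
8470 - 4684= 3786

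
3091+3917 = 7008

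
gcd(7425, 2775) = 75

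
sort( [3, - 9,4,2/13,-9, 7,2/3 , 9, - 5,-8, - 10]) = [ - 10, - 9, - 9, - 8,  -  5,  2/13, 2/3,3,4, 7,9]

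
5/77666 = 5/77666 = 0.00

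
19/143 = 19/143 = 0.13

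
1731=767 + 964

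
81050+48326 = 129376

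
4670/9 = 518 + 8/9 =518.89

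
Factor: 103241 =17^1 * 6073^1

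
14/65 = 14/65 = 0.22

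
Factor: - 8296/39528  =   - 3^( - 4 )*17^1=- 17/81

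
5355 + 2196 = 7551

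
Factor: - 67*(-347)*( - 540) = - 2^2*3^3*5^1*67^1 * 347^1 = - 12554460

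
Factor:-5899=-17^1 * 347^1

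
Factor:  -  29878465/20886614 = -2^( - 1)*5^1*7^ (-1 ) * 73^( - 1)* 107^( - 1 ) * 191^( - 1 )* 379^1*15767^1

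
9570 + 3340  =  12910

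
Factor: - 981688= - 2^3*277^1 * 443^1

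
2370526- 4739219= - 2368693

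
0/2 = 0 = 0.00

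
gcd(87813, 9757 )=9757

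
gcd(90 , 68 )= 2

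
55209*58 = 3202122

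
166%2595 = 166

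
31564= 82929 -51365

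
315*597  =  188055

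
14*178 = 2492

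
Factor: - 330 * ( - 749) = 2^1 * 3^1*5^1*7^1*11^1*107^1 = 247170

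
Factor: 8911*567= 5052537 = 3^4  *7^2*19^1*67^1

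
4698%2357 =2341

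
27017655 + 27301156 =54318811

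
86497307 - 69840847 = 16656460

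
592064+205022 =797086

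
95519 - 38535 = 56984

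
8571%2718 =417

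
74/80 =37/40 = 0.93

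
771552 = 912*846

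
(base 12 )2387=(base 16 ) f97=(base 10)3991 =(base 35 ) 391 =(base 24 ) 6m7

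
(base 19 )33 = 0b111100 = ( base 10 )60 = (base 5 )220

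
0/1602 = 0 = 0.00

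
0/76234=0  =  0.00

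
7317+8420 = 15737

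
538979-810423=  - 271444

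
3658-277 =3381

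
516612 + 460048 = 976660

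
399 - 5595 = -5196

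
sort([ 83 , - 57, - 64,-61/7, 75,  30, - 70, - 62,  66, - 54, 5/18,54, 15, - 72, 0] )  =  [ - 72,- 70, - 64, -62,  -  57, - 54, - 61/7,  0, 5/18, 15, 30, 54  ,  66, 75,83]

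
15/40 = 3/8 = 0.38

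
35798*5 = 178990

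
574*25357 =14554918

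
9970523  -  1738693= 8231830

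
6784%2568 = 1648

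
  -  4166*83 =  - 345778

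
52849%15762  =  5563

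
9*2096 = 18864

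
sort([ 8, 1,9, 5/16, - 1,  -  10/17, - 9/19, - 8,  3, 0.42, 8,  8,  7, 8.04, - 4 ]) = [-8, - 4, - 1, - 10/17,-9/19 , 5/16,0.42,1,3, 7,  8,8, 8, 8.04,  9] 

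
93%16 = 13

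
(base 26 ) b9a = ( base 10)7680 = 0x1E00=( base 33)71o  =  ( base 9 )11473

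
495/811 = 495/811 = 0.61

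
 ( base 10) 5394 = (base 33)4VF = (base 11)4064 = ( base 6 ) 40550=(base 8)12422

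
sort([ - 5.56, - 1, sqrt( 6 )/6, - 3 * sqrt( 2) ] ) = [ - 5.56, - 3*sqrt( 2), - 1, sqrt ( 6 )/6 ]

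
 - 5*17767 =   -  88835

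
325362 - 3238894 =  - 2913532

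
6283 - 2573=3710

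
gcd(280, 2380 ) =140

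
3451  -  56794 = - 53343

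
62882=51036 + 11846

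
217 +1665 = 1882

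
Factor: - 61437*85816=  - 5272277592 = - 2^3*3^1*17^1*631^1*20479^1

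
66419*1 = 66419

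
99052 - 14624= 84428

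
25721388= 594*43302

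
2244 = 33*68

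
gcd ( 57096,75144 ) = 24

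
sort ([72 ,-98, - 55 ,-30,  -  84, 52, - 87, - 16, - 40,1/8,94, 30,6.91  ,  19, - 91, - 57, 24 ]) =[ - 98, - 91,-87,  -  84, - 57,-55,-40, - 30 , - 16,1/8, 6.91,  19 , 24, 30,52 , 72, 94]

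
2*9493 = 18986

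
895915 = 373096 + 522819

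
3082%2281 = 801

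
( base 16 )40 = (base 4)1000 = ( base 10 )64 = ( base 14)48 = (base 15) 44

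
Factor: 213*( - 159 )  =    -  3^2* 53^1*71^1=- 33867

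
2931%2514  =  417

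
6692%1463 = 840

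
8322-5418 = 2904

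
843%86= 69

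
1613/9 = 1613/9 = 179.22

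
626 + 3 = 629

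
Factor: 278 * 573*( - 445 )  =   - 70885830 = - 2^1*  3^1*5^1*89^1*139^1*191^1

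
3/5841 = 1/1947 = 0.00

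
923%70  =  13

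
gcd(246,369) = 123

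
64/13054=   32/6527 = 0.00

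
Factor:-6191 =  - 41^1*151^1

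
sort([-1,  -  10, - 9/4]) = [ - 10,-9/4, - 1]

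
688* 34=23392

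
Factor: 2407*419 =1008533= 29^1*83^1 * 419^1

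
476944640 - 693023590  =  -216078950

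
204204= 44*4641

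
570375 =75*7605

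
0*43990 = 0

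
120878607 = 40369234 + 80509373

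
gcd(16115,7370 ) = 55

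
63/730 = 63/730 = 0.09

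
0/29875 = 0 =0.00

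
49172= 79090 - 29918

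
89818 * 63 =5658534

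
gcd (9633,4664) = 1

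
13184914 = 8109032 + 5075882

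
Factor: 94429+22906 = 117335=5^1* 31^1*757^1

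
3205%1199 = 807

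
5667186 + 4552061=10219247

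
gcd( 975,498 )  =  3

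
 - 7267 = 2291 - 9558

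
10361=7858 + 2503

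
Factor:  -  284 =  - 2^2 * 71^1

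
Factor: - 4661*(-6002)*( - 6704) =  - 2^5 * 59^1*79^1*419^1*3001^1 = - 187546558688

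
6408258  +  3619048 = 10027306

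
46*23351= 1074146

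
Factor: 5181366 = 2^1*3^1*863561^1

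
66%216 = 66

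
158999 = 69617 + 89382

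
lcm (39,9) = 117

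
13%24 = 13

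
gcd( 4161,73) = 73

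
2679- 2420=259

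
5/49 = 5/49 = 0.10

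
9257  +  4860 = 14117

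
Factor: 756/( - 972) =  - 7/9 =- 3^( - 2 )*7^1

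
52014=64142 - 12128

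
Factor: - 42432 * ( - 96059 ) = 4075975488 = 2^6*3^1 * 13^1 * 17^1*96059^1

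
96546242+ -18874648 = 77671594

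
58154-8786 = 49368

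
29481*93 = 2741733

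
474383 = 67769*7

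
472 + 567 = 1039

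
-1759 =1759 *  ( - 1)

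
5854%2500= 854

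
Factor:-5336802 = - 2^1*3^2 *296489^1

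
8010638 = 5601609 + 2409029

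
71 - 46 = 25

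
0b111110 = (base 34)1s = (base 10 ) 62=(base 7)116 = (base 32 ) 1U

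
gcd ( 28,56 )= 28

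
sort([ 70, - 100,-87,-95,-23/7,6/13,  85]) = [ - 100, - 95, - 87, - 23/7,  6/13,70, 85 ]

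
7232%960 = 512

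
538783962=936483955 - 397699993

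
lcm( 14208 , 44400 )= 355200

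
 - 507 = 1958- 2465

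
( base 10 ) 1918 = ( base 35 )1JS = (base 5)30133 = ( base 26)2LK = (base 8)3576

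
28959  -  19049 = 9910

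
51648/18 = 2869 + 1/3 = 2869.33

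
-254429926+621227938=366798012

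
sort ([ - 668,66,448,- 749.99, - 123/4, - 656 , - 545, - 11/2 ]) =[ - 749.99, - 668,-656, - 545, - 123/4,  -  11/2,66,448]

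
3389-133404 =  - 130015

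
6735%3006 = 723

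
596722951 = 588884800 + 7838151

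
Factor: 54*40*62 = 133920 = 2^5*3^3*5^1*31^1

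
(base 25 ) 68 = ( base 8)236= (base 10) 158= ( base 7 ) 314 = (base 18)8e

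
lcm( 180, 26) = 2340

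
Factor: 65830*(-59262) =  - 3901217460 = -2^2*3^1*5^1 * 7^1*17^1* 29^1*83^1*227^1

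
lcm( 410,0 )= 0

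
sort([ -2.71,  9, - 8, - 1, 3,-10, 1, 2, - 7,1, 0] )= [ - 10, - 8, -7, - 2.71, - 1, 0, 1, 1, 2, 3,9 ] 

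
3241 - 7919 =-4678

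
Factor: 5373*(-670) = -3599910 = - 2^1*  3^3 * 5^1*67^1*199^1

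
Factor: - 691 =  - 691^1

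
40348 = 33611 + 6737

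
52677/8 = 52677/8 = 6584.62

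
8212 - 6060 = 2152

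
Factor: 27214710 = 2^1*3^1*5^1*79^1*11483^1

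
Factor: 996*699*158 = 110000232 = 2^3*3^2*79^1  *83^1*233^1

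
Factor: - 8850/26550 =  - 3^( - 1 )= - 1/3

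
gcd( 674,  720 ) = 2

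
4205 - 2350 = 1855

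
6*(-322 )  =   - 1932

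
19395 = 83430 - 64035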